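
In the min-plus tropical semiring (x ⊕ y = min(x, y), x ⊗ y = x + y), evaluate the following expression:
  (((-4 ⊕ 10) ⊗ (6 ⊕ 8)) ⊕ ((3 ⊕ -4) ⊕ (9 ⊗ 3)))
(((-4 ⊕ 10) ⊗ (6 ⊕ 8)) ⊕ ((3 ⊕ -4) ⊕ (9 ⊗ 3))) = -4

Expand innermost to outermost. Recall ⊕ takes the minimum of its arguments and ⊗ takes their sum. Working out the expression (((-4 ⊕ 10) ⊗ (6 ⊕ 8)) ⊕ ((3 ⊕ -4) ⊕ (9 ⊗ 3))) gives -4.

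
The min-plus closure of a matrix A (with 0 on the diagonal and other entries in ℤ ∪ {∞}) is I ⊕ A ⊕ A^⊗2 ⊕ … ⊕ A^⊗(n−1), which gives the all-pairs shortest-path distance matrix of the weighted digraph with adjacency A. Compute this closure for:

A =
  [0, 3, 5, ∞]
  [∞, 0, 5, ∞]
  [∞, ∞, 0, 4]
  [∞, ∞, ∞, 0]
Closure =
  [0, 3, 5, 9]
  [∞, 0, 5, 9]
  [∞, ∞, 0, 4]
  [∞, ∞, ∞, 0]

This is the Floyd-Warshall all-pairs shortest-path computation. For each intermediate vertex k = 0, 1, …, 3, update dist[i][j] ← min(dist[i][j], dist[i][k] + dist[k][j]). The final matrix gives, for each (i, j), the minimum total weight of any directed path from i to j (possibly empty when i = j).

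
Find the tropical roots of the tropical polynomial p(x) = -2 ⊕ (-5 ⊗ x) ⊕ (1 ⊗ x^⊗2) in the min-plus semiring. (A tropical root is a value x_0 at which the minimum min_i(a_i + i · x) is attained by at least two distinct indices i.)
Roots: {-6, 3}

Each tropical root is a break point of the lower envelope of the lines y = a_i + i · x (there are 3 lines, with slopes 0, 1, ..., 2). Only the lines that attain the minimum somewhere contribute to roots; other lines are dominated. Here the surviving (envelope) indices are i = 2, i = 1, i = 0.
Intersections between consecutive envelope lines give the roots: for adjacent envelope indices i < j the intersection is x = (a_i − a_j) / (j − i). Reading off the sorted break points: {-6, 3}.
Verification: at each break x_0, at least two indices attain the minimum of min_i(a_i + i · x_0).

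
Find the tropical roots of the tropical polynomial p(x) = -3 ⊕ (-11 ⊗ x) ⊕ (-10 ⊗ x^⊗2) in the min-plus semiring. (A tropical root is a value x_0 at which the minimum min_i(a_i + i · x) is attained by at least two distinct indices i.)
Roots: {-1, 8}

Each tropical root is a break point of the lower envelope of the lines y = a_i + i · x (there are 3 lines, with slopes 0, 1, ..., 2). Only the lines that attain the minimum somewhere contribute to roots; other lines are dominated. Here the surviving (envelope) indices are i = 2, i = 1, i = 0.
Intersections between consecutive envelope lines give the roots: for adjacent envelope indices i < j the intersection is x = (a_i − a_j) / (j − i). Reading off the sorted break points: {-1, 8}.
Verification: at each break x_0, at least two indices attain the minimum of min_i(a_i + i · x_0).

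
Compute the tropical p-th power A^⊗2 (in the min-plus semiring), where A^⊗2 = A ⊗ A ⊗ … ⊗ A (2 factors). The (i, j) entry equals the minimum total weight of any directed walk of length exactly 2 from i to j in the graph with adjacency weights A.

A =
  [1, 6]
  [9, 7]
A^⊗2 =
  [2, 7]
  [10, 14]

Each entry (A^⊗2)_ij equals the minimum over all length-2 walks i = v_0 → v_1 → … → v_2 = j of Σ_t A[v_t][v_{t+1}]. For example, for (i, j) = (0, 1) we minimise over 2 possible intermediate vertex sequences; the minimum is 7, attained along the walk 0 → 0 → 1.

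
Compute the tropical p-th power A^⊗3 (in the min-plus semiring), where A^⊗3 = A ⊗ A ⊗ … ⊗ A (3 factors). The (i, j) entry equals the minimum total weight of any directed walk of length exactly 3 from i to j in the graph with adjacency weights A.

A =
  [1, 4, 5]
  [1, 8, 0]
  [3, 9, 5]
A^⊗3 =
  [3, 6, 5]
  [3, 6, 5]
  [5, 8, 7]

Each entry (A^⊗3)_ij equals the minimum over all length-3 walks i = v_0 → v_1 → … → v_3 = j of Σ_t A[v_t][v_{t+1}]. For example, for (i, j) = (0, 2) we minimise over 9 possible intermediate vertex sequences; the minimum is 5, attained along the walk 0 → 0 → 1 → 2.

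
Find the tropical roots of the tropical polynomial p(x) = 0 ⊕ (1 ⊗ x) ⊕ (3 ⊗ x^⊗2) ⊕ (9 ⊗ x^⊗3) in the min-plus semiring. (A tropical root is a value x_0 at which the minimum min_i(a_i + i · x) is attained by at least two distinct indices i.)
Roots: {-6, -2, -1}

Each tropical root is a break point of the lower envelope of the lines y = a_i + i · x (there are 4 lines, with slopes 0, 1, ..., 3). Only the lines that attain the minimum somewhere contribute to roots; other lines are dominated. Here the surviving (envelope) indices are i = 3, i = 2, i = 1, i = 0.
Intersections between consecutive envelope lines give the roots: for adjacent envelope indices i < j the intersection is x = (a_i − a_j) / (j − i). Reading off the sorted break points: {-6, -2, -1}.
Verification: at each break x_0, at least two indices attain the minimum of min_i(a_i + i · x_0).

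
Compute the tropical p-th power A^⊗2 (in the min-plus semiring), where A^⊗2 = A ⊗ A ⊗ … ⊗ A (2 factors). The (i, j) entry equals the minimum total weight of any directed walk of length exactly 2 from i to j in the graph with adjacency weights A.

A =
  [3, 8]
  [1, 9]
A^⊗2 =
  [6, 11]
  [4, 9]

Each entry (A^⊗2)_ij equals the minimum over all length-2 walks i = v_0 → v_1 → … → v_2 = j of Σ_t A[v_t][v_{t+1}]. For example, for (i, j) = (0, 1) we minimise over 2 possible intermediate vertex sequences; the minimum is 11, attained along the walk 0 → 0 → 1.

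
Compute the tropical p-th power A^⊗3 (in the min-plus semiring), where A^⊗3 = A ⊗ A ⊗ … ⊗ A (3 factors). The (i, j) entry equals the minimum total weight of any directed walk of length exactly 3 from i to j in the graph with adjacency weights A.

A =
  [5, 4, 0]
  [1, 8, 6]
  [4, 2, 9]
A^⊗3 =
  [3, 7, 4]
  [5, 3, 6]
  [8, 6, 3]

Each entry (A^⊗3)_ij equals the minimum over all length-3 walks i = v_0 → v_1 → … → v_3 = j of Σ_t A[v_t][v_{t+1}]. For example, for (i, j) = (0, 2) we minimise over 9 possible intermediate vertex sequences; the minimum is 4, attained along the walk 0 → 2 → 0 → 2.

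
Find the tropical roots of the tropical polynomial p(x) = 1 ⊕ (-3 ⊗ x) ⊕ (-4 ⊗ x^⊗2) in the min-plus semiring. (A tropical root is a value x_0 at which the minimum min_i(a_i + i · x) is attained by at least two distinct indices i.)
Roots: {1, 4}

Each tropical root is a break point of the lower envelope of the lines y = a_i + i · x (there are 3 lines, with slopes 0, 1, ..., 2). Only the lines that attain the minimum somewhere contribute to roots; other lines are dominated. Here the surviving (envelope) indices are i = 2, i = 1, i = 0.
Intersections between consecutive envelope lines give the roots: for adjacent envelope indices i < j the intersection is x = (a_i − a_j) / (j − i). Reading off the sorted break points: {1, 4}.
Verification: at each break x_0, at least two indices attain the minimum of min_i(a_i + i · x_0).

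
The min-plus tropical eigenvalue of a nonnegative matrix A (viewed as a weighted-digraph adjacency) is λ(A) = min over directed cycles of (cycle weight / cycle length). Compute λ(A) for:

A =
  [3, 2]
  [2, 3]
λ(A) = 2

Enumerate directed cycles and compute their means (weight / length). Sample:
  cycle 0 → 0: weight = 3, length = 1, mean = 3/1 ≈ 3.000
  cycle 1 → 1: weight = 3, length = 1, mean = 3/1 ≈ 3.000
  cycle 0 → 1 → 0: weight = 4, length = 2, mean = 4/2 ≈ 2.000
  cycle 1 → 0 → 1: weight = 4, length = 2, mean = 4/2 ≈ 2.000
Minimum mean = 2.000, attained e.g. along the cycle 0 → 1 → 0 with weight 4 and length 2. So λ(A) = 4/2 = 2.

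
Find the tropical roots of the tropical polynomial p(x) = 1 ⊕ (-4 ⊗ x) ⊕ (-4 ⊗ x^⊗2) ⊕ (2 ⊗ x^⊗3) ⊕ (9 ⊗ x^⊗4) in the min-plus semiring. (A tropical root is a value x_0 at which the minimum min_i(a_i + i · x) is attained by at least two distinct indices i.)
Roots: {-7, -6, 0, 5}

Each tropical root is a break point of the lower envelope of the lines y = a_i + i · x (there are 5 lines, with slopes 0, 1, ..., 4). Only the lines that attain the minimum somewhere contribute to roots; other lines are dominated. Here the surviving (envelope) indices are i = 4, i = 3, i = 2, i = 1, i = 0.
Intersections between consecutive envelope lines give the roots: for adjacent envelope indices i < j the intersection is x = (a_i − a_j) / (j − i). Reading off the sorted break points: {-7, -6, 0, 5}.
Verification: at each break x_0, at least two indices attain the minimum of min_i(a_i + i · x_0).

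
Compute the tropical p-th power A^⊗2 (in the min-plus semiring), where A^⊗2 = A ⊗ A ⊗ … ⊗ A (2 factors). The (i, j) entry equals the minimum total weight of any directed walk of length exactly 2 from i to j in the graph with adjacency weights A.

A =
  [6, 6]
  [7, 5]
A^⊗2 =
  [12, 11]
  [12, 10]

Each entry (A^⊗2)_ij equals the minimum over all length-2 walks i = v_0 → v_1 → … → v_2 = j of Σ_t A[v_t][v_{t+1}]. For example, for (i, j) = (0, 1) we minimise over 2 possible intermediate vertex sequences; the minimum is 11, attained along the walk 0 → 1 → 1.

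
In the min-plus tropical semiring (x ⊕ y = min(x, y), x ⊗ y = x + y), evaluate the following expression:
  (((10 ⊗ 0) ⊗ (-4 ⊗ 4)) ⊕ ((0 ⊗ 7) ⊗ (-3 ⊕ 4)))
(((10 ⊗ 0) ⊗ (-4 ⊗ 4)) ⊕ ((0 ⊗ 7) ⊗ (-3 ⊕ 4))) = 4

Expand innermost to outermost. Recall ⊕ takes the minimum of its arguments and ⊗ takes their sum. Working out the expression (((10 ⊗ 0) ⊗ (-4 ⊗ 4)) ⊕ ((0 ⊗ 7) ⊗ (-3 ⊕ 4))) gives 4.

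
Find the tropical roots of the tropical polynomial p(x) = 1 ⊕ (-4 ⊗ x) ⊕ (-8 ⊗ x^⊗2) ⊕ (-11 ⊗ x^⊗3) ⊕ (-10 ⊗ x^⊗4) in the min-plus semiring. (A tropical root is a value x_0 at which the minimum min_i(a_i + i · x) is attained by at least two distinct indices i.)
Roots: {-1, 3, 4, 5}

Each tropical root is a break point of the lower envelope of the lines y = a_i + i · x (there are 5 lines, with slopes 0, 1, ..., 4). Only the lines that attain the minimum somewhere contribute to roots; other lines are dominated. Here the surviving (envelope) indices are i = 4, i = 3, i = 2, i = 1, i = 0.
Intersections between consecutive envelope lines give the roots: for adjacent envelope indices i < j the intersection is x = (a_i − a_j) / (j − i). Reading off the sorted break points: {-1, 3, 4, 5}.
Verification: at each break x_0, at least two indices attain the minimum of min_i(a_i + i · x_0).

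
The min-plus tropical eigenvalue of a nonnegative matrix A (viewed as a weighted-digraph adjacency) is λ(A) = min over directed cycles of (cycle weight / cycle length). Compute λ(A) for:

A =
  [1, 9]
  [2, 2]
λ(A) = 1

Enumerate directed cycles and compute their means (weight / length). Sample:
  cycle 0 → 0: weight = 1, length = 1, mean = 1/1 ≈ 1.000
  cycle 1 → 1: weight = 2, length = 1, mean = 2/1 ≈ 2.000
  cycle 0 → 1 → 0: weight = 11, length = 2, mean = 11/2 ≈ 5.500
  cycle 1 → 0 → 1: weight = 11, length = 2, mean = 11/2 ≈ 5.500
Minimum mean = 1.000, attained e.g. along the cycle 0 → 0 with weight 1 and length 1. So λ(A) = 1/1 = 1.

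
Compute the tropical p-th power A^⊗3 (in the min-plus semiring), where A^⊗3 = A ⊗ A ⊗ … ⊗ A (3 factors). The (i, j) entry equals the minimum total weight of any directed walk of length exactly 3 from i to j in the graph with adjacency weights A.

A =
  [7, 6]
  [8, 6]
A^⊗3 =
  [20, 18]
  [20, 18]

Each entry (A^⊗3)_ij equals the minimum over all length-3 walks i = v_0 → v_1 → … → v_3 = j of Σ_t A[v_t][v_{t+1}]. For example, for (i, j) = (0, 1) we minimise over 4 possible intermediate vertex sequences; the minimum is 18, attained along the walk 0 → 1 → 1 → 1.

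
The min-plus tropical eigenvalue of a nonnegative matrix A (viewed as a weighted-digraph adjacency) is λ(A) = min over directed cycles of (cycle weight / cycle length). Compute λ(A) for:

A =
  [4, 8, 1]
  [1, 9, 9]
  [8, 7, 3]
λ(A) = 3

Enumerate directed cycles and compute their means (weight / length). Sample:
  cycle 0 → 0: weight = 4, length = 1, mean = 4/1 ≈ 4.000
  cycle 1 → 1: weight = 9, length = 1, mean = 9/1 ≈ 9.000
  cycle 2 → 2: weight = 3, length = 1, mean = 3/1 ≈ 3.000
  cycle 0 → 1 → 0: weight = 9, length = 2, mean = 9/2 ≈ 4.500
  cycle 0 → 2 → 0: weight = 9, length = 2, mean = 9/2 ≈ 4.500
  cycle 1 → 0 → 1: weight = 9, length = 2, mean = 9/2 ≈ 4.500
Minimum mean = 3.000, attained e.g. along the cycle 2 → 2 with weight 3 and length 1. So λ(A) = 3/1 = 3.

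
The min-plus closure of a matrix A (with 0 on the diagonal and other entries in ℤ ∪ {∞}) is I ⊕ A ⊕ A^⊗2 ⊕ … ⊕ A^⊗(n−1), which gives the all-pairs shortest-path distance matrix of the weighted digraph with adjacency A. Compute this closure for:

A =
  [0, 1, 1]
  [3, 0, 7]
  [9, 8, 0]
Closure =
  [0, 1, 1]
  [3, 0, 4]
  [9, 8, 0]

This is the Floyd-Warshall all-pairs shortest-path computation. For each intermediate vertex k = 0, 1, …, 2, update dist[i][j] ← min(dist[i][j], dist[i][k] + dist[k][j]). The final matrix gives, for each (i, j), the minimum total weight of any directed path from i to j (possibly empty when i = j).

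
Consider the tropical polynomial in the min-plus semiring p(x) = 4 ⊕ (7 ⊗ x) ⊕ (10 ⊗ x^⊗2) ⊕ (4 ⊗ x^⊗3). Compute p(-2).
p(-2) = -2

A tropical monomial a ⊗ x^⊗i evaluates to a + i · x. Evaluating each term at x = -2:
  Term 0 contributes 4 + 0 · -2 = 4
  Term 1 contributes 7 + 1 · -2 = 5
  Term 2 contributes 10 + 2 · -2 = 6
  Term 3 contributes 4 + 3 · -2 = -2
p(-2) = ⊕ of these = min[4, 5, 6, -2] = -2.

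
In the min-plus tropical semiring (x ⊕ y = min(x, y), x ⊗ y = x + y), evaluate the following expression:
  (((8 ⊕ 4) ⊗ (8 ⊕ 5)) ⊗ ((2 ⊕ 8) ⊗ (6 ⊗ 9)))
(((8 ⊕ 4) ⊗ (8 ⊕ 5)) ⊗ ((2 ⊕ 8) ⊗ (6 ⊗ 9))) = 26

Expand innermost to outermost. Recall ⊕ takes the minimum of its arguments and ⊗ takes their sum. Working out the expression (((8 ⊕ 4) ⊗ (8 ⊕ 5)) ⊗ ((2 ⊕ 8) ⊗ (6 ⊗ 9))) gives 26.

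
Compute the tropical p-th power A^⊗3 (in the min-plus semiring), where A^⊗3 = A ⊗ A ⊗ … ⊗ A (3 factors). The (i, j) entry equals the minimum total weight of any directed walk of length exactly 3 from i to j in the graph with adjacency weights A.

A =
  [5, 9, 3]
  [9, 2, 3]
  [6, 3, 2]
A^⊗3 =
  [11, 8, 7]
  [11, 6, 7]
  [10, 7, 6]

Each entry (A^⊗3)_ij equals the minimum over all length-3 walks i = v_0 → v_1 → … → v_3 = j of Σ_t A[v_t][v_{t+1}]. For example, for (i, j) = (0, 2) we minimise over 9 possible intermediate vertex sequences; the minimum is 7, attained along the walk 0 → 2 → 2 → 2.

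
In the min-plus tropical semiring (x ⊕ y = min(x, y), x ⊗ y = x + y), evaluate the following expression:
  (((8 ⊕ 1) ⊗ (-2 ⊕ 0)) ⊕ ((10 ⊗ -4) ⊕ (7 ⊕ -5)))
(((8 ⊕ 1) ⊗ (-2 ⊕ 0)) ⊕ ((10 ⊗ -4) ⊕ (7 ⊕ -5))) = -5

Expand innermost to outermost. Recall ⊕ takes the minimum of its arguments and ⊗ takes their sum. Working out the expression (((8 ⊕ 1) ⊗ (-2 ⊕ 0)) ⊕ ((10 ⊗ -4) ⊕ (7 ⊕ -5))) gives -5.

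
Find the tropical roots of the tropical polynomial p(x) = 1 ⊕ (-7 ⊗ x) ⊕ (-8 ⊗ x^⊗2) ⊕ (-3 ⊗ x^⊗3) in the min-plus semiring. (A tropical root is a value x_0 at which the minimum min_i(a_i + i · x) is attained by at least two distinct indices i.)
Roots: {-5, 1, 8}

Each tropical root is a break point of the lower envelope of the lines y = a_i + i · x (there are 4 lines, with slopes 0, 1, ..., 3). Only the lines that attain the minimum somewhere contribute to roots; other lines are dominated. Here the surviving (envelope) indices are i = 3, i = 2, i = 1, i = 0.
Intersections between consecutive envelope lines give the roots: for adjacent envelope indices i < j the intersection is x = (a_i − a_j) / (j − i). Reading off the sorted break points: {-5, 1, 8}.
Verification: at each break x_0, at least two indices attain the minimum of min_i(a_i + i · x_0).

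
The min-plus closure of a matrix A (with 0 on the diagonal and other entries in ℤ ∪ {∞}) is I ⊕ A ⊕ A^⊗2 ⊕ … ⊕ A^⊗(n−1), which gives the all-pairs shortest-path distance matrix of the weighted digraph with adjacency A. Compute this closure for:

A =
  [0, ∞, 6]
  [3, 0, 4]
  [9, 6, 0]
Closure =
  [0, 12, 6]
  [3, 0, 4]
  [9, 6, 0]

This is the Floyd-Warshall all-pairs shortest-path computation. For each intermediate vertex k = 0, 1, …, 2, update dist[i][j] ← min(dist[i][j], dist[i][k] + dist[k][j]). The final matrix gives, for each (i, j), the minimum total weight of any directed path from i to j (possibly empty when i = j).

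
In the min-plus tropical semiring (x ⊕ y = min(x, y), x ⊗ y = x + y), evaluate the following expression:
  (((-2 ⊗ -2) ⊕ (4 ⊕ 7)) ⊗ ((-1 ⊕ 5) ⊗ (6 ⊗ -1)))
(((-2 ⊗ -2) ⊕ (4 ⊕ 7)) ⊗ ((-1 ⊕ 5) ⊗ (6 ⊗ -1))) = 0

Expand innermost to outermost. Recall ⊕ takes the minimum of its arguments and ⊗ takes their sum. Working out the expression (((-2 ⊗ -2) ⊕ (4 ⊕ 7)) ⊗ ((-1 ⊕ 5) ⊗ (6 ⊗ -1))) gives 0.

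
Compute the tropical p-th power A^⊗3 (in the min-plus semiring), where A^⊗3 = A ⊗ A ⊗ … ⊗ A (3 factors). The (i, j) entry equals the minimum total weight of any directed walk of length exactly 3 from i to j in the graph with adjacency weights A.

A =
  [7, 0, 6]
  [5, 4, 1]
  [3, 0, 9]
A^⊗3 =
  [4, 1, 5]
  [6, 4, 2]
  [4, 1, 4]

Each entry (A^⊗3)_ij equals the minimum over all length-3 walks i = v_0 → v_1 → … → v_3 = j of Σ_t A[v_t][v_{t+1}]. For example, for (i, j) = (0, 2) we minimise over 9 possible intermediate vertex sequences; the minimum is 5, attained along the walk 0 → 1 → 1 → 2.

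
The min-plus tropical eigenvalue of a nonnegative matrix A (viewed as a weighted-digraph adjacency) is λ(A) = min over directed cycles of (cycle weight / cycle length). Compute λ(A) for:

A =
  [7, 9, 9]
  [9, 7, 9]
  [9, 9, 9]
λ(A) = 7

Enumerate directed cycles and compute their means (weight / length). Sample:
  cycle 0 → 0: weight = 7, length = 1, mean = 7/1 ≈ 7.000
  cycle 1 → 1: weight = 7, length = 1, mean = 7/1 ≈ 7.000
  cycle 2 → 2: weight = 9, length = 1, mean = 9/1 ≈ 9.000
  cycle 0 → 1 → 0: weight = 18, length = 2, mean = 18/2 ≈ 9.000
  cycle 0 → 2 → 0: weight = 18, length = 2, mean = 18/2 ≈ 9.000
  cycle 1 → 0 → 1: weight = 18, length = 2, mean = 18/2 ≈ 9.000
Minimum mean = 7.000, attained e.g. along the cycle 0 → 0 with weight 7 and length 1. So λ(A) = 7/1 = 7.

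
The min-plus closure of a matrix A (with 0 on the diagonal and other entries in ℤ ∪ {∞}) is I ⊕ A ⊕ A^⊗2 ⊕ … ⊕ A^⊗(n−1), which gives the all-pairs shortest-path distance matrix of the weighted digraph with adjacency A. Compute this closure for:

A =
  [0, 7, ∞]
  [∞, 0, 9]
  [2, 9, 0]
Closure =
  [0, 7, 16]
  [11, 0, 9]
  [2, 9, 0]

This is the Floyd-Warshall all-pairs shortest-path computation. For each intermediate vertex k = 0, 1, …, 2, update dist[i][j] ← min(dist[i][j], dist[i][k] + dist[k][j]). The final matrix gives, for each (i, j), the minimum total weight of any directed path from i to j (possibly empty when i = j).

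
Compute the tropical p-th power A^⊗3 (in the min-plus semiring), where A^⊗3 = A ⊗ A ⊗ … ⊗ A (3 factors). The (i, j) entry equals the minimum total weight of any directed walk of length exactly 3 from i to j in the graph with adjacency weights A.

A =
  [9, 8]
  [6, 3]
A^⊗3 =
  [17, 14]
  [12, 9]

Each entry (A^⊗3)_ij equals the minimum over all length-3 walks i = v_0 → v_1 → … → v_3 = j of Σ_t A[v_t][v_{t+1}]. For example, for (i, j) = (0, 1) we minimise over 4 possible intermediate vertex sequences; the minimum is 14, attained along the walk 0 → 1 → 1 → 1.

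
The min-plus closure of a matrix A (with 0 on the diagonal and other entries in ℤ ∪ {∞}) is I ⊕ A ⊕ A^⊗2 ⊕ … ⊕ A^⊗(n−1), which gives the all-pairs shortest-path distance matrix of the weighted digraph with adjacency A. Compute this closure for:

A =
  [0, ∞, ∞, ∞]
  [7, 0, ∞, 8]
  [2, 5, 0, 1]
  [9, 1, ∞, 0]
Closure =
  [0, ∞, ∞, ∞]
  [7, 0, ∞, 8]
  [2, 2, 0, 1]
  [8, 1, ∞, 0]

This is the Floyd-Warshall all-pairs shortest-path computation. For each intermediate vertex k = 0, 1, …, 3, update dist[i][j] ← min(dist[i][j], dist[i][k] + dist[k][j]). The final matrix gives, for each (i, j), the minimum total weight of any directed path from i to j (possibly empty when i = j).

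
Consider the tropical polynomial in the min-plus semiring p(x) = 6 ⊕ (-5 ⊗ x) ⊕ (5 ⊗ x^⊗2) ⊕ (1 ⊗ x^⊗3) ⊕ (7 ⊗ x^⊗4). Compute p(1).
p(1) = -4

A tropical monomial a ⊗ x^⊗i evaluates to a + i · x. Evaluating each term at x = 1:
  Term 0 contributes 6 + 0 · 1 = 6
  Term 1 contributes -5 + 1 · 1 = -4
  Term 2 contributes 5 + 2 · 1 = 7
  Term 3 contributes 1 + 3 · 1 = 4
  Term 4 contributes 7 + 4 · 1 = 11
p(1) = ⊕ of these = min[6, -4, 7, 4, 11] = -4.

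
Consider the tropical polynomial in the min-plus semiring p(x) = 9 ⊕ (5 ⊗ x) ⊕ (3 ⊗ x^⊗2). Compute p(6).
p(6) = 9

A tropical monomial a ⊗ x^⊗i evaluates to a + i · x. Evaluating each term at x = 6:
  Term 0 contributes 9 + 0 · 6 = 9
  Term 1 contributes 5 + 1 · 6 = 11
  Term 2 contributes 3 + 2 · 6 = 15
p(6) = ⊕ of these = min[9, 11, 15] = 9.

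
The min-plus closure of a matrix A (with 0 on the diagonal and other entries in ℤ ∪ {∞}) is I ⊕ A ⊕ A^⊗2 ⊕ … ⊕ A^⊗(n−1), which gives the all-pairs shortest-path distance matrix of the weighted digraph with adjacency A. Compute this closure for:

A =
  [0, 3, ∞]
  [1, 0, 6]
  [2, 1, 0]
Closure =
  [0, 3, 9]
  [1, 0, 6]
  [2, 1, 0]

This is the Floyd-Warshall all-pairs shortest-path computation. For each intermediate vertex k = 0, 1, …, 2, update dist[i][j] ← min(dist[i][j], dist[i][k] + dist[k][j]). The final matrix gives, for each (i, j), the minimum total weight of any directed path from i to j (possibly empty when i = j).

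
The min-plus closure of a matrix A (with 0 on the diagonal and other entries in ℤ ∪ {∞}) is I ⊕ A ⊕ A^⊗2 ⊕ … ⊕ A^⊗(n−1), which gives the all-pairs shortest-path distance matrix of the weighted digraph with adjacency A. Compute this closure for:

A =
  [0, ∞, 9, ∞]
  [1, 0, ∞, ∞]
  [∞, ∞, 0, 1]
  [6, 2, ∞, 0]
Closure =
  [0, 12, 9, 10]
  [1, 0, 10, 11]
  [4, 3, 0, 1]
  [3, 2, 12, 0]

This is the Floyd-Warshall all-pairs shortest-path computation. For each intermediate vertex k = 0, 1, …, 3, update dist[i][j] ← min(dist[i][j], dist[i][k] + dist[k][j]). The final matrix gives, for each (i, j), the minimum total weight of any directed path from i to j (possibly empty when i = j).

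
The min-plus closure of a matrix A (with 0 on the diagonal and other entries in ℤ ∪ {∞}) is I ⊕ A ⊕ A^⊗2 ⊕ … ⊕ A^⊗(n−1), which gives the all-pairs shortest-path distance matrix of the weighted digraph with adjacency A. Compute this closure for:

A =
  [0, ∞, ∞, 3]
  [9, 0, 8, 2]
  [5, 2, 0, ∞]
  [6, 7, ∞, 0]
Closure =
  [0, 10, 18, 3]
  [8, 0, 8, 2]
  [5, 2, 0, 4]
  [6, 7, 15, 0]

This is the Floyd-Warshall all-pairs shortest-path computation. For each intermediate vertex k = 0, 1, …, 3, update dist[i][j] ← min(dist[i][j], dist[i][k] + dist[k][j]). The final matrix gives, for each (i, j), the minimum total weight of any directed path from i to j (possibly empty when i = j).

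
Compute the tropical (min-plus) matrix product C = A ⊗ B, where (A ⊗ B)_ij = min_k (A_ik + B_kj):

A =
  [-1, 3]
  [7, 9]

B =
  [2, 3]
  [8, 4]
A ⊗ B =
  [1, 2]
  [9, 10]

Apply the min-plus product entry-by-entry:
  C[0][0] = min over k of (A[0][0] + B[0][0] = -1 + 2 = 1, A[0][1] + B[1][0] = 3 + 8 = 11) = 1 (attained at k = 0)
  C[0][1] = min over k of (A[0][0] + B[0][1] = -1 + 3 = 2, A[0][1] + B[1][1] = 3 + 4 = 7) = 2 (attained at k = 0)
  C[1][0] = min over k of (A[1][0] + B[0][0] = 7 + 2 = 9, A[1][1] + B[1][0] = 9 + 8 = 17) = 9 (attained at k = 0)
  C[1][1] = min over k of (A[1][0] + B[0][1] = 7 + 3 = 10, A[1][1] + B[1][1] = 9 + 4 = 13) = 10 (attained at k = 0)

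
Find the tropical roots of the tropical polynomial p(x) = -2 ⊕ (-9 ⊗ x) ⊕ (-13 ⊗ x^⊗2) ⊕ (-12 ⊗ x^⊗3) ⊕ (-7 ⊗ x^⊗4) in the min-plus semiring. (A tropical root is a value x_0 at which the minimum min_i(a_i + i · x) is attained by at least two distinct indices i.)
Roots: {-5, -1, 4, 7}

Each tropical root is a break point of the lower envelope of the lines y = a_i + i · x (there are 5 lines, with slopes 0, 1, ..., 4). Only the lines that attain the minimum somewhere contribute to roots; other lines are dominated. Here the surviving (envelope) indices are i = 4, i = 3, i = 2, i = 1, i = 0.
Intersections between consecutive envelope lines give the roots: for adjacent envelope indices i < j the intersection is x = (a_i − a_j) / (j − i). Reading off the sorted break points: {-5, -1, 4, 7}.
Verification: at each break x_0, at least two indices attain the minimum of min_i(a_i + i · x_0).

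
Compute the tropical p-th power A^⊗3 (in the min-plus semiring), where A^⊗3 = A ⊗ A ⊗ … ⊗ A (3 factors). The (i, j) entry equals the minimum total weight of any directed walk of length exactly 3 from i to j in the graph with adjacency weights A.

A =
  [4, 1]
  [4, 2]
A^⊗3 =
  [7, 5]
  [8, 6]

Each entry (A^⊗3)_ij equals the minimum over all length-3 walks i = v_0 → v_1 → … → v_3 = j of Σ_t A[v_t][v_{t+1}]. For example, for (i, j) = (0, 1) we minimise over 4 possible intermediate vertex sequences; the minimum is 5, attained along the walk 0 → 1 → 1 → 1.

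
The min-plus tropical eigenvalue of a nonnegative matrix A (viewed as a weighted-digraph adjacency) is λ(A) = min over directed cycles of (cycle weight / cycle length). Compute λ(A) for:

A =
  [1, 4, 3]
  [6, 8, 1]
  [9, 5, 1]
λ(A) = 1

Enumerate directed cycles and compute their means (weight / length). Sample:
  cycle 0 → 0: weight = 1, length = 1, mean = 1/1 ≈ 1.000
  cycle 1 → 1: weight = 8, length = 1, mean = 8/1 ≈ 8.000
  cycle 2 → 2: weight = 1, length = 1, mean = 1/1 ≈ 1.000
  cycle 0 → 1 → 0: weight = 10, length = 2, mean = 10/2 ≈ 5.000
  cycle 0 → 2 → 0: weight = 12, length = 2, mean = 12/2 ≈ 6.000
  cycle 1 → 0 → 1: weight = 10, length = 2, mean = 10/2 ≈ 5.000
Minimum mean = 1.000, attained e.g. along the cycle 0 → 0 with weight 1 and length 1. So λ(A) = 1/1 = 1.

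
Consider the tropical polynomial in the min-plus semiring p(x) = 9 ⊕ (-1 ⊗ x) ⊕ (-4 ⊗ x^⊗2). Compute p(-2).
p(-2) = -8

A tropical monomial a ⊗ x^⊗i evaluates to a + i · x. Evaluating each term at x = -2:
  Term 0 contributes 9 + 0 · -2 = 9
  Term 1 contributes -1 + 1 · -2 = -3
  Term 2 contributes -4 + 2 · -2 = -8
p(-2) = ⊕ of these = min[9, -3, -8] = -8.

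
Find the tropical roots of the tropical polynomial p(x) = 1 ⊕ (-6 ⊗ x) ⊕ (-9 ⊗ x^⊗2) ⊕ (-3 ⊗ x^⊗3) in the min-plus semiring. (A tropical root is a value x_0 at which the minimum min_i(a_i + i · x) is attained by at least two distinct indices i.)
Roots: {-6, 3, 7}

Each tropical root is a break point of the lower envelope of the lines y = a_i + i · x (there are 4 lines, with slopes 0, 1, ..., 3). Only the lines that attain the minimum somewhere contribute to roots; other lines are dominated. Here the surviving (envelope) indices are i = 3, i = 2, i = 1, i = 0.
Intersections between consecutive envelope lines give the roots: for adjacent envelope indices i < j the intersection is x = (a_i − a_j) / (j − i). Reading off the sorted break points: {-6, 3, 7}.
Verification: at each break x_0, at least two indices attain the minimum of min_i(a_i + i · x_0).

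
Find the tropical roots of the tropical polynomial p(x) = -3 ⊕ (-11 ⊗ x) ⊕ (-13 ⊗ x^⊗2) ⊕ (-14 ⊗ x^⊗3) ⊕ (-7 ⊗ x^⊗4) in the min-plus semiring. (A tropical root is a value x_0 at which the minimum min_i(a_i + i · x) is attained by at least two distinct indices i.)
Roots: {-7, 1, 2, 8}

Each tropical root is a break point of the lower envelope of the lines y = a_i + i · x (there are 5 lines, with slopes 0, 1, ..., 4). Only the lines that attain the minimum somewhere contribute to roots; other lines are dominated. Here the surviving (envelope) indices are i = 4, i = 3, i = 2, i = 1, i = 0.
Intersections between consecutive envelope lines give the roots: for adjacent envelope indices i < j the intersection is x = (a_i − a_j) / (j − i). Reading off the sorted break points: {-7, 1, 2, 8}.
Verification: at each break x_0, at least two indices attain the minimum of min_i(a_i + i · x_0).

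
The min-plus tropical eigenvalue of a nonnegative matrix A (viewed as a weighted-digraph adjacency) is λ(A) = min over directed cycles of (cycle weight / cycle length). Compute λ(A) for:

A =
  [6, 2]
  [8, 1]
λ(A) = 1

Enumerate directed cycles and compute their means (weight / length). Sample:
  cycle 0 → 0: weight = 6, length = 1, mean = 6/1 ≈ 6.000
  cycle 1 → 1: weight = 1, length = 1, mean = 1/1 ≈ 1.000
  cycle 0 → 1 → 0: weight = 10, length = 2, mean = 10/2 ≈ 5.000
  cycle 1 → 0 → 1: weight = 10, length = 2, mean = 10/2 ≈ 5.000
Minimum mean = 1.000, attained e.g. along the cycle 1 → 1 with weight 1 and length 1. So λ(A) = 1/1 = 1.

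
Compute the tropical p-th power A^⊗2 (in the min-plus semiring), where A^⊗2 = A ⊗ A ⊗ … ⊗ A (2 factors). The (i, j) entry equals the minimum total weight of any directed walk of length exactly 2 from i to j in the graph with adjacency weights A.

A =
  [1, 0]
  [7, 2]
A^⊗2 =
  [2, 1]
  [8, 4]

Each entry (A^⊗2)_ij equals the minimum over all length-2 walks i = v_0 → v_1 → … → v_2 = j of Σ_t A[v_t][v_{t+1}]. For example, for (i, j) = (0, 1) we minimise over 2 possible intermediate vertex sequences; the minimum is 1, attained along the walk 0 → 0 → 1.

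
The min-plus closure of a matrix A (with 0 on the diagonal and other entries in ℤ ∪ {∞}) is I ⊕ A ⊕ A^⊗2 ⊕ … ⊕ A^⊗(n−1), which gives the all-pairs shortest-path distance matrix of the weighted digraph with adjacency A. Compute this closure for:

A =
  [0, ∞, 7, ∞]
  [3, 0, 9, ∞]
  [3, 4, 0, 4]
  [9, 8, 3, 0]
Closure =
  [0, 11, 7, 11]
  [3, 0, 9, 13]
  [3, 4, 0, 4]
  [6, 7, 3, 0]

This is the Floyd-Warshall all-pairs shortest-path computation. For each intermediate vertex k = 0, 1, …, 3, update dist[i][j] ← min(dist[i][j], dist[i][k] + dist[k][j]). The final matrix gives, for each (i, j), the minimum total weight of any directed path from i to j (possibly empty when i = j).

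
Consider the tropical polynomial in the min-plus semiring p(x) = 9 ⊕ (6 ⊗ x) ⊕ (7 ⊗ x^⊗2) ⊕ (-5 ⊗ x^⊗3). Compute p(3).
p(3) = 4

A tropical monomial a ⊗ x^⊗i evaluates to a + i · x. Evaluating each term at x = 3:
  Term 0 contributes 9 + 0 · 3 = 9
  Term 1 contributes 6 + 1 · 3 = 9
  Term 2 contributes 7 + 2 · 3 = 13
  Term 3 contributes -5 + 3 · 3 = 4
p(3) = ⊕ of these = min[9, 9, 13, 4] = 4.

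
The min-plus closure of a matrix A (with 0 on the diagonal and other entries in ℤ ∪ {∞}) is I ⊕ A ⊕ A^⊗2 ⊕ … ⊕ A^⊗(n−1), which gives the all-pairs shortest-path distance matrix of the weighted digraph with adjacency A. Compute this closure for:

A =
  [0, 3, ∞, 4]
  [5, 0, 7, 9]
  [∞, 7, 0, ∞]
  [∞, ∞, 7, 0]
Closure =
  [0, 3, 10, 4]
  [5, 0, 7, 9]
  [12, 7, 0, 16]
  [19, 14, 7, 0]

This is the Floyd-Warshall all-pairs shortest-path computation. For each intermediate vertex k = 0, 1, …, 3, update dist[i][j] ← min(dist[i][j], dist[i][k] + dist[k][j]). The final matrix gives, for each (i, j), the minimum total weight of any directed path from i to j (possibly empty when i = j).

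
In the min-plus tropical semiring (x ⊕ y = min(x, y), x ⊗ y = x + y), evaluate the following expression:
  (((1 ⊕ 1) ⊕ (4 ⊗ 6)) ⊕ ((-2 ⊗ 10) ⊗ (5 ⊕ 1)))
(((1 ⊕ 1) ⊕ (4 ⊗ 6)) ⊕ ((-2 ⊗ 10) ⊗ (5 ⊕ 1))) = 1

Expand innermost to outermost. Recall ⊕ takes the minimum of its arguments and ⊗ takes their sum. Working out the expression (((1 ⊕ 1) ⊕ (4 ⊗ 6)) ⊕ ((-2 ⊗ 10) ⊗ (5 ⊕ 1))) gives 1.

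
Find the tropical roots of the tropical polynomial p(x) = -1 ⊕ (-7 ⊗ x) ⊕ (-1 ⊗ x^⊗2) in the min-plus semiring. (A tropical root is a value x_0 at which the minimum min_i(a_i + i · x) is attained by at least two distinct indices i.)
Roots: {-6, 6}

Each tropical root is a break point of the lower envelope of the lines y = a_i + i · x (there are 3 lines, with slopes 0, 1, ..., 2). Only the lines that attain the minimum somewhere contribute to roots; other lines are dominated. Here the surviving (envelope) indices are i = 2, i = 1, i = 0.
Intersections between consecutive envelope lines give the roots: for adjacent envelope indices i < j the intersection is x = (a_i − a_j) / (j − i). Reading off the sorted break points: {-6, 6}.
Verification: at each break x_0, at least two indices attain the minimum of min_i(a_i + i · x_0).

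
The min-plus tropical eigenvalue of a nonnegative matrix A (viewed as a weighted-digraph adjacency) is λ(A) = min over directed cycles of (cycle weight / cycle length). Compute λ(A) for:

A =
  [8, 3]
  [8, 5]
λ(A) = 5

Enumerate directed cycles and compute their means (weight / length). Sample:
  cycle 0 → 0: weight = 8, length = 1, mean = 8/1 ≈ 8.000
  cycle 1 → 1: weight = 5, length = 1, mean = 5/1 ≈ 5.000
  cycle 0 → 1 → 0: weight = 11, length = 2, mean = 11/2 ≈ 5.500
  cycle 1 → 0 → 1: weight = 11, length = 2, mean = 11/2 ≈ 5.500
Minimum mean = 5.000, attained e.g. along the cycle 1 → 1 with weight 5 and length 1. So λ(A) = 5/1 = 5.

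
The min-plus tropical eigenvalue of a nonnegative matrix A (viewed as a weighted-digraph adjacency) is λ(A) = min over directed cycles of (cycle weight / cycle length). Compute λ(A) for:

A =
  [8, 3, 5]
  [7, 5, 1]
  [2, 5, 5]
λ(A) = 2

Enumerate directed cycles and compute their means (weight / length). Sample:
  cycle 0 → 0: weight = 8, length = 1, mean = 8/1 ≈ 8.000
  cycle 1 → 1: weight = 5, length = 1, mean = 5/1 ≈ 5.000
  cycle 2 → 2: weight = 5, length = 1, mean = 5/1 ≈ 5.000
  cycle 0 → 1 → 0: weight = 10, length = 2, mean = 10/2 ≈ 5.000
  cycle 0 → 2 → 0: weight = 7, length = 2, mean = 7/2 ≈ 3.500
  cycle 1 → 0 → 1: weight = 10, length = 2, mean = 10/2 ≈ 5.000
Minimum mean = 2.000, attained e.g. along the cycle 0 → 1 → 2 → 0 with weight 6 and length 3. So λ(A) = 6/3 = 2.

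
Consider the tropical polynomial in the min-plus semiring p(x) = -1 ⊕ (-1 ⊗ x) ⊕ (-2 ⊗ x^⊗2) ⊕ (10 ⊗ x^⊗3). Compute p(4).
p(4) = -1

A tropical monomial a ⊗ x^⊗i evaluates to a + i · x. Evaluating each term at x = 4:
  Term 0 contributes -1 + 0 · 4 = -1
  Term 1 contributes -1 + 1 · 4 = 3
  Term 2 contributes -2 + 2 · 4 = 6
  Term 3 contributes 10 + 3 · 4 = 22
p(4) = ⊕ of these = min[-1, 3, 6, 22] = -1.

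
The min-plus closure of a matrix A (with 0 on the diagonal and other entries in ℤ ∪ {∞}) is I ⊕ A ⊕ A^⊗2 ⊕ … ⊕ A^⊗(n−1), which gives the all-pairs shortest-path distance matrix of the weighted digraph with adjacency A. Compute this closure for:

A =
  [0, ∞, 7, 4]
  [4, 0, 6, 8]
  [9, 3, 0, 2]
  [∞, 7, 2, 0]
Closure =
  [0, 9, 6, 4]
  [4, 0, 6, 8]
  [7, 3, 0, 2]
  [9, 5, 2, 0]

This is the Floyd-Warshall all-pairs shortest-path computation. For each intermediate vertex k = 0, 1, …, 3, update dist[i][j] ← min(dist[i][j], dist[i][k] + dist[k][j]). The final matrix gives, for each (i, j), the minimum total weight of any directed path from i to j (possibly empty when i = j).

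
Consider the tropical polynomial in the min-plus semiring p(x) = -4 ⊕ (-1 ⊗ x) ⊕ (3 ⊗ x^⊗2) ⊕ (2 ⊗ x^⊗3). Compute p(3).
p(3) = -4

A tropical monomial a ⊗ x^⊗i evaluates to a + i · x. Evaluating each term at x = 3:
  Term 0 contributes -4 + 0 · 3 = -4
  Term 1 contributes -1 + 1 · 3 = 2
  Term 2 contributes 3 + 2 · 3 = 9
  Term 3 contributes 2 + 3 · 3 = 11
p(3) = ⊕ of these = min[-4, 2, 9, 11] = -4.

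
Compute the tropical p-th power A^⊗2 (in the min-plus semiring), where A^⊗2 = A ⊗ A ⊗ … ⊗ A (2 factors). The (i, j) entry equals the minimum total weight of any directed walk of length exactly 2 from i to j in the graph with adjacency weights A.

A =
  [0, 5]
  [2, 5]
A^⊗2 =
  [0, 5]
  [2, 7]

Each entry (A^⊗2)_ij equals the minimum over all length-2 walks i = v_0 → v_1 → … → v_2 = j of Σ_t A[v_t][v_{t+1}]. For example, for (i, j) = (0, 1) we minimise over 2 possible intermediate vertex sequences; the minimum is 5, attained along the walk 0 → 0 → 1.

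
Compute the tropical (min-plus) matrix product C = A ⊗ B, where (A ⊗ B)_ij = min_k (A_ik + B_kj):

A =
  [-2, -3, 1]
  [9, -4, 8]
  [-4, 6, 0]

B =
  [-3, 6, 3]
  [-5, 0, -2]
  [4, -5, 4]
A ⊗ B =
  [-8, -4, -5]
  [-9, -4, -6]
  [-7, -5, -1]

Apply the min-plus product entry-by-entry:
  C[0][0] = min over k of (A[0][0] + B[0][0] = -2 + -3 = -5, A[0][1] + B[1][0] = -3 + -5 = -8, A[0][2] + B[2][0] = 1 + 4 = 5) = -8 (attained at k = 1)
  C[0][1] = min over k of (A[0][0] + B[0][1] = -2 + 6 = 4, A[0][1] + B[1][1] = -3 + 0 = -3, A[0][2] + B[2][1] = 1 + -5 = -4) = -4 (attained at k = 2)
  C[0][2] = min over k of (A[0][0] + B[0][2] = -2 + 3 = 1, A[0][1] + B[1][2] = -3 + -2 = -5, A[0][2] + B[2][2] = 1 + 4 = 5) = -5 (attained at k = 1)
  C[1][0] = min over k of (A[1][0] + B[0][0] = 9 + -3 = 6, A[1][1] + B[1][0] = -4 + -5 = -9, A[1][2] + B[2][0] = 8 + 4 = 12) = -9 (attained at k = 1)
  C[1][1] = min over k of (A[1][0] + B[0][1] = 9 + 6 = 15, A[1][1] + B[1][1] = -4 + 0 = -4, A[1][2] + B[2][1] = 8 + -5 = 3) = -4 (attained at k = 1)
  C[1][2] = min over k of (A[1][0] + B[0][2] = 9 + 3 = 12, A[1][1] + B[1][2] = -4 + -2 = -6, A[1][2] + B[2][2] = 8 + 4 = 12) = -6 (attained at k = 1)
  C[2][0] = min over k of (A[2][0] + B[0][0] = -4 + -3 = -7, A[2][1] + B[1][0] = 6 + -5 = 1, A[2][2] + B[2][0] = 0 + 4 = 4) = -7 (attained at k = 0)
  C[2][1] = min over k of (A[2][0] + B[0][1] = -4 + 6 = 2, A[2][1] + B[1][1] = 6 + 0 = 6, A[2][2] + B[2][1] = 0 + -5 = -5) = -5 (attained at k = 2)
  C[2][2] = min over k of (A[2][0] + B[0][2] = -4 + 3 = -1, A[2][1] + B[1][2] = 6 + -2 = 4, A[2][2] + B[2][2] = 0 + 4 = 4) = -1 (attained at k = 0)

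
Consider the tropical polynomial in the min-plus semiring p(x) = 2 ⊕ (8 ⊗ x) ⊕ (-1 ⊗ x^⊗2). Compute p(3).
p(3) = 2

A tropical monomial a ⊗ x^⊗i evaluates to a + i · x. Evaluating each term at x = 3:
  Term 0 contributes 2 + 0 · 3 = 2
  Term 1 contributes 8 + 1 · 3 = 11
  Term 2 contributes -1 + 2 · 3 = 5
p(3) = ⊕ of these = min[2, 11, 5] = 2.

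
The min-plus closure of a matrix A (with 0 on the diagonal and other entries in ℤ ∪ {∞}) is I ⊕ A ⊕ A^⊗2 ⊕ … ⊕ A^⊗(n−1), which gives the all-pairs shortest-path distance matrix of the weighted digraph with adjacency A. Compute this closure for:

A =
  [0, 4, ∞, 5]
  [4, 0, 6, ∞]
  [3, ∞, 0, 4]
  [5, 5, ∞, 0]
Closure =
  [0, 4, 10, 5]
  [4, 0, 6, 9]
  [3, 7, 0, 4]
  [5, 5, 11, 0]

This is the Floyd-Warshall all-pairs shortest-path computation. For each intermediate vertex k = 0, 1, …, 3, update dist[i][j] ← min(dist[i][j], dist[i][k] + dist[k][j]). The final matrix gives, for each (i, j), the minimum total weight of any directed path from i to j (possibly empty when i = j).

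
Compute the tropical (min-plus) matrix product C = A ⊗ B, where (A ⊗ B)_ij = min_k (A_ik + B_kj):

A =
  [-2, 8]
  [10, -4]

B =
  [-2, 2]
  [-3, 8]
A ⊗ B =
  [-4, 0]
  [-7, 4]

Apply the min-plus product entry-by-entry:
  C[0][0] = min over k of (A[0][0] + B[0][0] = -2 + -2 = -4, A[0][1] + B[1][0] = 8 + -3 = 5) = -4 (attained at k = 0)
  C[0][1] = min over k of (A[0][0] + B[0][1] = -2 + 2 = 0, A[0][1] + B[1][1] = 8 + 8 = 16) = 0 (attained at k = 0)
  C[1][0] = min over k of (A[1][0] + B[0][0] = 10 + -2 = 8, A[1][1] + B[1][0] = -4 + -3 = -7) = -7 (attained at k = 1)
  C[1][1] = min over k of (A[1][0] + B[0][1] = 10 + 2 = 12, A[1][1] + B[1][1] = -4 + 8 = 4) = 4 (attained at k = 1)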